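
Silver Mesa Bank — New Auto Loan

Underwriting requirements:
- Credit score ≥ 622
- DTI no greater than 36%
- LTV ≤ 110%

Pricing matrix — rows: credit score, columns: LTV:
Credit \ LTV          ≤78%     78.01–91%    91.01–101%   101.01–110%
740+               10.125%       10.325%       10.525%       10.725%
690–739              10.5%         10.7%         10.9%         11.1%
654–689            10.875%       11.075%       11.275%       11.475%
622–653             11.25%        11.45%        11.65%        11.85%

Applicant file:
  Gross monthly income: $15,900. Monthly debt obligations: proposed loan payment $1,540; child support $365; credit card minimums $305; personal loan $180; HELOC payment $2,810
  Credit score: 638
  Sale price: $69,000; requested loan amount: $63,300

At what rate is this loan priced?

11.65%

Credit score 638 ≥ 622; Total monthly debts = (1,540 + 365 + 305 + 180 + 2,810) = 5,200. Debt-to-income = 5,200/15,900 = 32.7% — meets 36% limit
LTV = 63,300/69,000 = 91.7% ≤ 110%
Score 638 is in the 622–653 band; LTV 91.7% is in the 91.01–101% band → 11.65%.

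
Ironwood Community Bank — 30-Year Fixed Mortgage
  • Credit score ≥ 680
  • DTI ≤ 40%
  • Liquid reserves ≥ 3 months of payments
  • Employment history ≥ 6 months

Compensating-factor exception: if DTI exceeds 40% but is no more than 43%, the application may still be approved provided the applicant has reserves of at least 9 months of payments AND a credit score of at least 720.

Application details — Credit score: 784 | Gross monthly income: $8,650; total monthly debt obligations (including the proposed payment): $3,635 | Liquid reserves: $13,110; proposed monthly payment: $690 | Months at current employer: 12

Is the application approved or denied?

Approved

Credit score 784 ≥ 680 (meets base)
DTI: 3,635 ÷ 8,650 = 42%, over the 40% base limit.
Reserves = 13,110/690 = 19.0 months ≥ 3
Employment 12 ≥ 6 months
42% falls in the override range (40%–43%), so the compensating-factor test applies.
Reserves 19.0 ≥ 9 months; credit score 784 ≥ 720.
Both compensating conditions met → exception applies.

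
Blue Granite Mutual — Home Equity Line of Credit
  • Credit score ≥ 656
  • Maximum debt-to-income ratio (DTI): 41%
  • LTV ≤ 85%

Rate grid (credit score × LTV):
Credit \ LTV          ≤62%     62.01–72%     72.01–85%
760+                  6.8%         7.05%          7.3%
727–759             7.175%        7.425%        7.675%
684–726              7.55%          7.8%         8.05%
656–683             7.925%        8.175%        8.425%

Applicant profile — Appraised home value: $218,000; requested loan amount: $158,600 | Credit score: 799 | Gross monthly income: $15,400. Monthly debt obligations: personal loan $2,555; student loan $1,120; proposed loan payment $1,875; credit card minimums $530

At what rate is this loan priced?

Credit score 799 ≥ 656; Total monthly debts = (2,555 + 1,120 + 1,875 + 530) = 6,080. DTI: 6,080 ÷ 15,400 = 39.5%, within the 41% cap
LTV: 158,600 ÷ 218,000 = 72.8%, within 85% cap
Row: 799 falls in 760+. Column: 72.8% falls in 72.01–85%. Rate = 7.3%.

7.3%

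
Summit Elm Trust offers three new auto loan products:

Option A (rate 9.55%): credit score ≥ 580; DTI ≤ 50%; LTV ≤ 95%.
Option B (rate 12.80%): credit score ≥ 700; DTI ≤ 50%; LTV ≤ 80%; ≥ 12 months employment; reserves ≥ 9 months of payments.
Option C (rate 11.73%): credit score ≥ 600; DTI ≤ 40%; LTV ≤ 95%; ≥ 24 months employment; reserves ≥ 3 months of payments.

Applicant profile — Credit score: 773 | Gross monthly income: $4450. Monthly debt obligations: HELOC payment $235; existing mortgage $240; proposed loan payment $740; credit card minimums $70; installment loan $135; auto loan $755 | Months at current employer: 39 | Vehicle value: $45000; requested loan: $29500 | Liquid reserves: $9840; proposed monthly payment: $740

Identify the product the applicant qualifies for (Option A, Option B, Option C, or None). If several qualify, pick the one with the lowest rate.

Option A

Total debts = (235 + 240 + 740 + 70 + 135 + 755) = 2,175; DTI = 2,175/4,450 = 48.9%.
LTV = 29,500/45,000 = 65.6%.
Reserves = 9,840/740 = 13.3 months.
Option A: score 773 ≥ 580; DTI 48.9% ≤ 50%; LTV 65.6% ≤ 95% → qualifies.
Option B: score 773 ≥ 700; DTI 48.9% ≤ 50%; LTV 65.6% ≤ 80%; employment 39 ≥ 12 mo; reserves 13.3 ≥ 9 mo → qualifies.
Option C: score 773 ≥ 600; DTI 48.9% > 40%; LTV 65.6% ≤ 95%; employment 39 ≥ 24 mo; reserves 13.3 ≥ 3 mo → does not qualify.
Qualifying: Option A, Option B. Lowest rate is 9.55% → Option A.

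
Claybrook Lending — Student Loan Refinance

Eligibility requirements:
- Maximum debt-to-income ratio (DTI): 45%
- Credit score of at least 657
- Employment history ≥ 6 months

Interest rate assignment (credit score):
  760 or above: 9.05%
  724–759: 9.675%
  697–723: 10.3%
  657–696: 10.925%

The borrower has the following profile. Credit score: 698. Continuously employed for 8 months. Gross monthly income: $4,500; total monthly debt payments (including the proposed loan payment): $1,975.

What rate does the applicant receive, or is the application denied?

Credit score 698 ≥ 657 (meets minimum)
Employment 8 ≥ 6 months
DTI: 1,975 ÷ 4,500 = 43.9%, within the 45% cap
All requirements met. Score 698 falls in the 697–723 tier → 10.3%.

Approved at 10.3%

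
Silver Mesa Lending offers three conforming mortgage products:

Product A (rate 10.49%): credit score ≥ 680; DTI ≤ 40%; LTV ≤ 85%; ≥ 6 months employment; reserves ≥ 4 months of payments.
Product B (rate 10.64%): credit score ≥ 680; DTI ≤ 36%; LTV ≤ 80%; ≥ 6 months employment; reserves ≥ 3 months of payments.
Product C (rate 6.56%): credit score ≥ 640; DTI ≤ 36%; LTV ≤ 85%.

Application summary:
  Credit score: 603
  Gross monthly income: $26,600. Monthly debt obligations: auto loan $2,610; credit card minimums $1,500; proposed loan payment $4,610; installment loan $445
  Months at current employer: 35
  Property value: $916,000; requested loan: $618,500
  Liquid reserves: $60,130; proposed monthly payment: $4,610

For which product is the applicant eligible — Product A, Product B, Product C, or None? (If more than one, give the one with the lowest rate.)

None

Total debts = (2,610 + 1,500 + 4,610 + 445) = 9,165; DTI = 9,165/26,600 = 34.5%.
LTV = 618,500/916,000 = 67.5%.
Reserves = 60,130/4,610 = 13.0 months.
Product A: score 603 < 680; DTI 34.5% ≤ 40%; LTV 67.5% ≤ 85%; employment 35 ≥ 6 mo; reserves 13.0 ≥ 4 mo → does not qualify.
Product B: score 603 < 680; DTI 34.5% ≤ 36%; LTV 67.5% ≤ 80%; employment 35 ≥ 6 mo; reserves 13.0 ≥ 3 mo → does not qualify.
Product C: score 603 < 640; DTI 34.5% ≤ 36%; LTV 67.5% ≤ 85% → does not qualify.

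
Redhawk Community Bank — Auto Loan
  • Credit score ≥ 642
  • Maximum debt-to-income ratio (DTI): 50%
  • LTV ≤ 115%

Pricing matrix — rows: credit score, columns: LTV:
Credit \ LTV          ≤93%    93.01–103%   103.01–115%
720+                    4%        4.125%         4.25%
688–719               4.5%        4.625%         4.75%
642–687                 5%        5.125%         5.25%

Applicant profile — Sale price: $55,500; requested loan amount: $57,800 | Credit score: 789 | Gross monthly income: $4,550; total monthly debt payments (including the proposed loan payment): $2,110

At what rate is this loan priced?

4.25%

Credit score 789 ≥ 642; Debt-to-income = 2,110/4,550 = 46.4% — meets 50% limit
Loan-to-value = 57,800/55,500 = 104.1% — pass (115% max)
Row: 789 falls in 720+. Column: 104.1% falls in 103.01–115%. Rate = 4.25%.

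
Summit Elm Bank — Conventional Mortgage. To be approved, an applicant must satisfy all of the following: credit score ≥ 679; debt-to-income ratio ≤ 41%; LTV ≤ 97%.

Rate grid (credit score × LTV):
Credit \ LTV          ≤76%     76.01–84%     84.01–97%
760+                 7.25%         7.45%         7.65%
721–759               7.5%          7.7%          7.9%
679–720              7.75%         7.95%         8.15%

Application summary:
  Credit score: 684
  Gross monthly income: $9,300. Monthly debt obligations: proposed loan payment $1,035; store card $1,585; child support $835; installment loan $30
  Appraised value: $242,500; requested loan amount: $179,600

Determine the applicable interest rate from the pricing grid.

7.75%

Credit score 684 ≥ 679; Total monthly debts = (1,035 + 1,585 + 835 + 30) = 3,485. Debt-to-income = 3,485/9,300 = 37.5% — meets 41% limit
Loan-to-value = 179,600/242,500 = 74.1% — pass (97% max)
Score 684 is in the 679–720 band; LTV 74.1% is in the ≤76% band → 7.75%.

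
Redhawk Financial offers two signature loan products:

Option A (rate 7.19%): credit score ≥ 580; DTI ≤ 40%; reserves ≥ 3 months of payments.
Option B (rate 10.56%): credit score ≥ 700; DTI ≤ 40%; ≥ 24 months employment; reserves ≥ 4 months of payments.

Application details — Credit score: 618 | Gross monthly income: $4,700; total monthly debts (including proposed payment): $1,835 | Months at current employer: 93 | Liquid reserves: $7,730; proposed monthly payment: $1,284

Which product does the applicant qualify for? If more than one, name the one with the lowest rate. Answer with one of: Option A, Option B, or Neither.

Option A

DTI = 1,835/4,700 = 39%.
Reserves = 7,730/1,284 = 6.0 months.
Option A: score 618 ≥ 580; DTI 39% ≤ 40%; reserves 6.0 ≥ 3 mo → qualifies.
Option B: score 618 < 700; DTI 39% ≤ 40%; employment 93 ≥ 24 mo; reserves 6.0 ≥ 4 mo → does not qualify.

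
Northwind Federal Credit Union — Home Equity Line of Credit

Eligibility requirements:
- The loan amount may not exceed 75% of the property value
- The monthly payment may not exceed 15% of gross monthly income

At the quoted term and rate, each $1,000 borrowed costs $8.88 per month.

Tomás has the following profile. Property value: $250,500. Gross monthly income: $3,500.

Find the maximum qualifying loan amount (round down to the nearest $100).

$59,100

Payment cap: 15% × $3,500 = $525/month.
At $8.88 per $1,000, that supports 525/8.88 × 1,000 ≈ $59,121 → $59,100.
LTV cap: 75% × $250,500 = $187,875 → $187,800.
Binding constraint: payment-to-income.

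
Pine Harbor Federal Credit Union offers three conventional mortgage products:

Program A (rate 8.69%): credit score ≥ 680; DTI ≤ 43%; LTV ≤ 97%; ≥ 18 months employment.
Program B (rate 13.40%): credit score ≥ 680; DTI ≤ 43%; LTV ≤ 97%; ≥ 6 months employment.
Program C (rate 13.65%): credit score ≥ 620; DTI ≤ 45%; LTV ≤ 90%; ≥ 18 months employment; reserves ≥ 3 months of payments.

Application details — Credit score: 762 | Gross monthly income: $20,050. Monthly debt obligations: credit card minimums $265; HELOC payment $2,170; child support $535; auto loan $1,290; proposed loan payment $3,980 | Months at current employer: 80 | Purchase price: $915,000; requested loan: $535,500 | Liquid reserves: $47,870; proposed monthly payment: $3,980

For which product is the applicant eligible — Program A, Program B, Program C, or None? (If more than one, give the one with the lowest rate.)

Total debts = (265 + 2,170 + 535 + 1,290 + 3,980) = 8,240; DTI = 8,240/20,050 = 41.1%.
LTV = 535,500/915,000 = 58.5%.
Reserves = 47,870/3,980 = 12.0 months.
Program A: score 762 ≥ 680; DTI 41.1% ≤ 43%; LTV 58.5% ≤ 97%; employment 80 ≥ 18 mo → qualifies.
Program B: score 762 ≥ 680; DTI 41.1% ≤ 43%; LTV 58.5% ≤ 97%; employment 80 ≥ 6 mo → qualifies.
Program C: score 762 ≥ 620; DTI 41.1% ≤ 45%; LTV 58.5% ≤ 90%; employment 80 ≥ 18 mo; reserves 12.0 ≥ 3 mo → qualifies.
Qualifying: Program A, Program B, Program C. Lowest rate is 8.69% → Program A.

Program A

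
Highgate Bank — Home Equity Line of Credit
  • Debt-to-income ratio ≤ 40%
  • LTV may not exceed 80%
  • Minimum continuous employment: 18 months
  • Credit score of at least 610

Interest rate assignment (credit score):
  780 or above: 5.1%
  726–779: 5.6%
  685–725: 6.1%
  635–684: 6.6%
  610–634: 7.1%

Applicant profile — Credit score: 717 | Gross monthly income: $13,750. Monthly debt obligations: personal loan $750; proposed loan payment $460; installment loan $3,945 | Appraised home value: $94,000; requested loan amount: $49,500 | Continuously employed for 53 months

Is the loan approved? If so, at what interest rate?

Credit score 717 ≥ 610 (meets minimum)
Total monthly debts = (750 + 460 + 3,945) = 5,155. DTI: 5,155 ÷ 13,750 = 37.5%, within the 40% cap
LTV: 49,500 ÷ 94,000 = 52.7%, within 80% cap
Employment 53 ≥ 18 months
All requirements met. Score 717 falls in the 685–725 tier → 6.1%.

Approved at 6.1%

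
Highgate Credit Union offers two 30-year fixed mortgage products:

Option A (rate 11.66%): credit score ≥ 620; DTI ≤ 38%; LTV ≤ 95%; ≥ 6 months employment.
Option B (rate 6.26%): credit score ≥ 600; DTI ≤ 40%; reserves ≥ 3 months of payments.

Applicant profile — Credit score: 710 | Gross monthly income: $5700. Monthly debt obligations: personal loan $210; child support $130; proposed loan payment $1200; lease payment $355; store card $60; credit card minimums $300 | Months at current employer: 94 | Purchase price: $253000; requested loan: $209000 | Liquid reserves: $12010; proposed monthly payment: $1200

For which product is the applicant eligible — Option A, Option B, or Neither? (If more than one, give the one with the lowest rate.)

Option B

Total debts = (210 + 130 + 1,200 + 355 + 60 + 300) = 2,255; DTI = 2,255/5,700 = 39.6%.
LTV = 209,000/253,000 = 82.6%.
Reserves = 12,010/1,200 = 10.0 months.
Option A: score 710 ≥ 620; DTI 39.6% > 38%; LTV 82.6% ≤ 95%; employment 94 ≥ 6 mo → does not qualify.
Option B: score 710 ≥ 600; DTI 39.6% ≤ 40%; reserves 10.0 ≥ 3 mo → qualifies.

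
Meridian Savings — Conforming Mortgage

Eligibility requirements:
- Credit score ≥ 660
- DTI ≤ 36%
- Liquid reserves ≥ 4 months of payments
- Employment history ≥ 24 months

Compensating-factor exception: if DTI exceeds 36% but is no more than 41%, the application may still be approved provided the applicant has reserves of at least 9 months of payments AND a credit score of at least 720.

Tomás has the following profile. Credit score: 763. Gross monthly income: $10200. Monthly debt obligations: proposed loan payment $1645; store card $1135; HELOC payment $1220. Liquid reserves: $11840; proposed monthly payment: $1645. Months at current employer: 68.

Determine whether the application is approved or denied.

Denied

Credit score 763 ≥ 660 (meets base)
Total debts = (1,645 + 1,135 + 1,220) = 4,000. DTI: 4,000 ÷ 10,200 = 39.2%, over the 36% base limit.
Reserves = 11,840/1,645 = 7.2 months ≥ 4
Employment 68 ≥ 24 months
DTI 39.2% is within the 36%–41% exception band; checking compensating factors.
Reserves 7.2 < 9 months; credit score 763 ≥ 720.
Override conditions not both satisfied; exception does not apply.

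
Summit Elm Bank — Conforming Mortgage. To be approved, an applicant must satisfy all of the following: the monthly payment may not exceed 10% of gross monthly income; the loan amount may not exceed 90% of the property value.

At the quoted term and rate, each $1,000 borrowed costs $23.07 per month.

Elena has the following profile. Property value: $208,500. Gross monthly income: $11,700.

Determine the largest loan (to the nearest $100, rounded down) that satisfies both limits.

$50,700

Payment cap: 10% × $11,700 = $1,170/month.
At $23.07 per $1,000, that supports 1,170/23.07 × 1,000 ≈ $50,715 → $50,700.
LTV cap: 90% × $208,500 = $187,650 → $187,600.
Binding constraint: payment-to-income.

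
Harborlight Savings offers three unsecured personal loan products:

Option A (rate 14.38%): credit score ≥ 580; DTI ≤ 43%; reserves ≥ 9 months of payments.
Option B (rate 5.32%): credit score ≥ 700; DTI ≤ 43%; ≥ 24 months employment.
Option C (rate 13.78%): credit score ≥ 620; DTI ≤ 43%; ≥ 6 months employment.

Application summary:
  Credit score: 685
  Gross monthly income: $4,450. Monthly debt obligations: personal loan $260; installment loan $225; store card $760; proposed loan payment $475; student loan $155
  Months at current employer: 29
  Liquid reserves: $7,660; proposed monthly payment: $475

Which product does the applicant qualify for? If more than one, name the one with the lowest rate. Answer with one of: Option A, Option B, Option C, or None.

Total debts = (260 + 225 + 760 + 475 + 155) = 1,875; DTI = 1,875/4,450 = 42.1%.
Reserves = 7,660/475 = 16.1 months.
Option A: score 685 ≥ 580; DTI 42.1% ≤ 43%; reserves 16.1 ≥ 9 mo → qualifies.
Option B: score 685 < 700; DTI 42.1% ≤ 43%; employment 29 ≥ 24 mo → does not qualify.
Option C: score 685 ≥ 620; DTI 42.1% ≤ 43%; employment 29 ≥ 6 mo → qualifies.
Qualifying: Option A, Option C. Lowest rate is 13.78% → Option C.

Option C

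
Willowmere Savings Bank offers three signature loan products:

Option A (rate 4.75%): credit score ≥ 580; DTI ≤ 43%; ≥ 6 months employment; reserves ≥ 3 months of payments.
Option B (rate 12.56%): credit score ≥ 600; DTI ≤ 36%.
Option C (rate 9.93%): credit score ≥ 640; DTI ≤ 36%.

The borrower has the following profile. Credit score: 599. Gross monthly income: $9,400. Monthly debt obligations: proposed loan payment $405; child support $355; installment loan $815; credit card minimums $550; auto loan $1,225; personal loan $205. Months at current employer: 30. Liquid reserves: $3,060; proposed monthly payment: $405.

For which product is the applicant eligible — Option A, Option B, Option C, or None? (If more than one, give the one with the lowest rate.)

Option A

Total debts = (405 + 355 + 815 + 550 + 1,225 + 205) = 3,555; DTI = 3,555/9,400 = 37.8%.
Reserves = 3,060/405 = 7.6 months.
Option A: score 599 ≥ 580; DTI 37.8% ≤ 43%; employment 30 ≥ 6 mo; reserves 7.6 ≥ 3 mo → qualifies.
Option B: score 599 < 600; DTI 37.8% > 36% → does not qualify.
Option C: score 599 < 640; DTI 37.8% > 36% → does not qualify.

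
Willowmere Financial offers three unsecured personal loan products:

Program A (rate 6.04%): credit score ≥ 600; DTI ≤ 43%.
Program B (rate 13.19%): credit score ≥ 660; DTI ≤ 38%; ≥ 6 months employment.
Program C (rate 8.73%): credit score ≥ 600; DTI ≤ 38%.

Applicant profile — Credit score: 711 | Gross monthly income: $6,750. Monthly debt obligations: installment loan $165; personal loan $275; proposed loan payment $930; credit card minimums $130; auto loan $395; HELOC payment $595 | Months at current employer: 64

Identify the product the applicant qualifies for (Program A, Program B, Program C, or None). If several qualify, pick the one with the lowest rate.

Program A

Total debts = (165 + 275 + 930 + 130 + 395 + 595) = 2,490; DTI = 2,490/6,750 = 36.9%.
Program A: score 711 ≥ 600; DTI 36.9% ≤ 43% → qualifies.
Program B: score 711 ≥ 660; DTI 36.9% ≤ 38%; employment 64 ≥ 6 mo → qualifies.
Program C: score 711 ≥ 600; DTI 36.9% ≤ 38% → qualifies.
Qualifying: Program A, Program B, Program C. Lowest rate is 6.04% → Program A.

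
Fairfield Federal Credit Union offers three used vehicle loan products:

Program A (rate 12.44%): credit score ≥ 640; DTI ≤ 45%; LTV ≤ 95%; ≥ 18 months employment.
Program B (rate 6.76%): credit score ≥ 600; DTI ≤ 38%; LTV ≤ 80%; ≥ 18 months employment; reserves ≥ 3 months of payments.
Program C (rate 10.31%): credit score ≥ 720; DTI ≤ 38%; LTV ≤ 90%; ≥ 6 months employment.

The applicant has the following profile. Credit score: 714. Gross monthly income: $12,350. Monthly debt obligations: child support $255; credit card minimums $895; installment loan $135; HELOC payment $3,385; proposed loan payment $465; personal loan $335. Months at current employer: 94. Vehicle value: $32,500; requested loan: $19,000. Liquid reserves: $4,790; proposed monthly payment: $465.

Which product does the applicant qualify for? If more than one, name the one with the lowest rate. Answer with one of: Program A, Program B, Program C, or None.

Program A

Total debts = (255 + 895 + 135 + 3,385 + 465 + 335) = 5,470; DTI = 5,470/12,350 = 44.3%.
LTV = 19,000/32,500 = 58.5%.
Reserves = 4,790/465 = 10.3 months.
Program A: score 714 ≥ 640; DTI 44.3% ≤ 45%; LTV 58.5% ≤ 95%; employment 94 ≥ 18 mo → qualifies.
Program B: score 714 ≥ 600; DTI 44.3% > 38%; LTV 58.5% ≤ 80%; employment 94 ≥ 18 mo; reserves 10.3 ≥ 3 mo → does not qualify.
Program C: score 714 < 720; DTI 44.3% > 38%; LTV 58.5% ≤ 90%; employment 94 ≥ 6 mo → does not qualify.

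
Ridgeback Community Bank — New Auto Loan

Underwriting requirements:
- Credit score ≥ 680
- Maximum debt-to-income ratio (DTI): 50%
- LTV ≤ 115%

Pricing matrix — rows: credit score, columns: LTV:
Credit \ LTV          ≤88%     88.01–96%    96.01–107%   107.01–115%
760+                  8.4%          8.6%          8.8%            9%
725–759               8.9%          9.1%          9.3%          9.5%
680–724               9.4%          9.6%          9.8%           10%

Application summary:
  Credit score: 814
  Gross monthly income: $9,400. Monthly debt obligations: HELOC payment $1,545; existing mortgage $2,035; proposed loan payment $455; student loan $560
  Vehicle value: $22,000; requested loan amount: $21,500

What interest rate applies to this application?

Credit score 814 ≥ 680; Total monthly debts = (1,545 + 2,035 + 455 + 560) = 4,595. DTI: 4,595 ÷ 9,400 = 48.9%, within the 50% cap
Loan-to-value = 21,500/22,000 = 97.7% — pass (115% max)
Row: 814 falls in 760+. Column: 97.7% falls in 96.01–107%. Rate = 8.8%.

8.8%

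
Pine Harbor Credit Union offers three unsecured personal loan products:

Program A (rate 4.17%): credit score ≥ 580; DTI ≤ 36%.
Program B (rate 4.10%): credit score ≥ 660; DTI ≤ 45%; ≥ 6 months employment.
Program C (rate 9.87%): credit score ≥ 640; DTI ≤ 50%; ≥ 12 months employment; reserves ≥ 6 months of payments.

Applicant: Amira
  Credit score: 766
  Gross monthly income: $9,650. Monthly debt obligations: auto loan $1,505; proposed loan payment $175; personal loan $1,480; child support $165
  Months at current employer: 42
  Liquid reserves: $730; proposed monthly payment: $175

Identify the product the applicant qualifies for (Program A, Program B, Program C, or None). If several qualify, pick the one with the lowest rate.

Program B

Total debts = (1,505 + 175 + 1,480 + 165) = 3,325; DTI = 3,325/9,650 = 34.5%.
Reserves = 730/175 = 4.2 months.
Program A: score 766 ≥ 580; DTI 34.5% ≤ 36% → qualifies.
Program B: score 766 ≥ 660; DTI 34.5% ≤ 45%; employment 42 ≥ 6 mo → qualifies.
Program C: score 766 ≥ 640; DTI 34.5% ≤ 50%; employment 42 ≥ 12 mo; reserves 4.2 < 6 mo → does not qualify.
Qualifying: Program A, Program B. Lowest rate is 4.10% → Program B.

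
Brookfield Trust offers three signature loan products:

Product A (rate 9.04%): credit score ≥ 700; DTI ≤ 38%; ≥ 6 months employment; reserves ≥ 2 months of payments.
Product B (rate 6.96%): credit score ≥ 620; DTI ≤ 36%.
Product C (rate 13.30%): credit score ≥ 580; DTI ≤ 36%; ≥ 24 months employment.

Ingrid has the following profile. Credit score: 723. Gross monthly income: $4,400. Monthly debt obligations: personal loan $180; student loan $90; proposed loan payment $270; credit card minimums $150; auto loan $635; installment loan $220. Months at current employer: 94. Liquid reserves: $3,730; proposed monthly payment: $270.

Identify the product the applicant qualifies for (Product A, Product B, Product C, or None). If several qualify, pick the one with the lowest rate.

Product B

Total debts = (180 + 90 + 270 + 150 + 635 + 220) = 1,545; DTI = 1,545/4,400 = 35.1%.
Reserves = 3,730/270 = 13.8 months.
Product A: score 723 ≥ 700; DTI 35.1% ≤ 38%; employment 94 ≥ 6 mo; reserves 13.8 ≥ 2 mo → qualifies.
Product B: score 723 ≥ 620; DTI 35.1% ≤ 36% → qualifies.
Product C: score 723 ≥ 580; DTI 35.1% ≤ 36%; employment 94 ≥ 24 mo → qualifies.
Qualifying: Product A, Product B, Product C. Lowest rate is 6.96% → Product B.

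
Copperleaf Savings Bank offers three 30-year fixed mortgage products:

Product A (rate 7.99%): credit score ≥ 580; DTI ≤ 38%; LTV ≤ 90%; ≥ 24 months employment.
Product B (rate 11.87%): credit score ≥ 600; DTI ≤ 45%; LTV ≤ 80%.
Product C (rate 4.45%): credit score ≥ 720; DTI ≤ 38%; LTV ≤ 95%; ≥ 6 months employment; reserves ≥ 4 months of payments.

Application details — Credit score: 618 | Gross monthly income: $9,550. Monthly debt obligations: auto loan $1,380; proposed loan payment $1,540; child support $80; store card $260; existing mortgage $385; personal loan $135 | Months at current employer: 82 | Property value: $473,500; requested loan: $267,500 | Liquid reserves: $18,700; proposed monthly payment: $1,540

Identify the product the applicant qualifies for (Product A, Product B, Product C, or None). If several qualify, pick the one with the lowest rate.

Total debts = (1,380 + 1,540 + 80 + 260 + 385 + 135) = 3,780; DTI = 3,780/9,550 = 39.6%.
LTV = 267,500/473,500 = 56.5%.
Reserves = 18,700/1,540 = 12.1 months.
Product A: score 618 ≥ 580; DTI 39.6% > 38%; LTV 56.5% ≤ 90%; employment 82 ≥ 24 mo → does not qualify.
Product B: score 618 ≥ 600; DTI 39.6% ≤ 45%; LTV 56.5% ≤ 80% → qualifies.
Product C: score 618 < 720; DTI 39.6% > 38%; LTV 56.5% ≤ 95%; employment 82 ≥ 6 mo; reserves 12.1 ≥ 4 mo → does not qualify.

Product B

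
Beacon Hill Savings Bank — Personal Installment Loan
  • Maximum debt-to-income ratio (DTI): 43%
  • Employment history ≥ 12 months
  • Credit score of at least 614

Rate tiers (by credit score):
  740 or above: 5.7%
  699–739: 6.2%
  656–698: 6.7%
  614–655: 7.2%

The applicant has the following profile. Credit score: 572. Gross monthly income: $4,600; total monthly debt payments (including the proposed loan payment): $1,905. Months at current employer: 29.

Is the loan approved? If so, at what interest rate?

Denied

Credit score 572 < 614 (below minimum)
DTI = 1,905/4,600 = 41.4% ≤ 43%
Employment 29 ≥ 12 months
Not all requirements met → denied.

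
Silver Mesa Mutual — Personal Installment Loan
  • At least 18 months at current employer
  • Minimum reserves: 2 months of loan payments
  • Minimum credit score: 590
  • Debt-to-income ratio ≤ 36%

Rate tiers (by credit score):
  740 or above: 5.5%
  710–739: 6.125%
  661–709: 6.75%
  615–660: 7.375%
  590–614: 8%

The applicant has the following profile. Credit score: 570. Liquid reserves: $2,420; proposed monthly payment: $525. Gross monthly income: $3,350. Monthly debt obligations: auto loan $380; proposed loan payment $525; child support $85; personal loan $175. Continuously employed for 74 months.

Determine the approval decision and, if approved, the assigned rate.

Denied

Credit score 570 < 590 (below minimum)
Employment 74 ≥ 18 months
Liquid reserves cover 2,420/525 = 4.6 months — ≥ 2 required
Total monthly debts = (380 + 525 + 85 + 175) = 1,165. Debt-to-income = 1,165/3,350 = 34.8% — meets 36% limit
Not all requirements met → denied.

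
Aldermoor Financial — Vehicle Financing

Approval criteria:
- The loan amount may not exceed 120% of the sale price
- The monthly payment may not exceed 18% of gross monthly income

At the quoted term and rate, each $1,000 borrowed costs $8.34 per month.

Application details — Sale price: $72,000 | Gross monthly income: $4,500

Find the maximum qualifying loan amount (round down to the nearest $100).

$86,400

Payment cap: 18% × $4,500 = $810/month.
At $8.34 per $1,000, that supports 810/8.34 × 1,000 ≈ $97,122 → $97,100.
LTV cap: 120% × $72,000 = $86,400 → $86,400.
Binding constraint: loan-to-value.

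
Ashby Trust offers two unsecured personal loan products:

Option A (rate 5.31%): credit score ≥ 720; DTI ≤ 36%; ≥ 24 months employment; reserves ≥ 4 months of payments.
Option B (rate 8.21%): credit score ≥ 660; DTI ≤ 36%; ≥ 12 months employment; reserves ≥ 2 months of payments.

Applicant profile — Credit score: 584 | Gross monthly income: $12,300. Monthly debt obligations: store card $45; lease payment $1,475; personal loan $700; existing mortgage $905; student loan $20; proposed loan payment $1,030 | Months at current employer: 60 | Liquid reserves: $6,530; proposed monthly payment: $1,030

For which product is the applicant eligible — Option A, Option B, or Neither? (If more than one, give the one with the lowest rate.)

Neither

Total debts = (45 + 1,475 + 700 + 905 + 20 + 1,030) = 4,175; DTI = 4,175/12,300 = 33.9%.
Reserves = 6,530/1,030 = 6.3 months.
Option A: score 584 < 720; DTI 33.9% ≤ 36%; employment 60 ≥ 24 mo; reserves 6.3 ≥ 4 mo → does not qualify.
Option B: score 584 < 660; DTI 33.9% ≤ 36%; employment 60 ≥ 12 mo; reserves 6.3 ≥ 2 mo → does not qualify.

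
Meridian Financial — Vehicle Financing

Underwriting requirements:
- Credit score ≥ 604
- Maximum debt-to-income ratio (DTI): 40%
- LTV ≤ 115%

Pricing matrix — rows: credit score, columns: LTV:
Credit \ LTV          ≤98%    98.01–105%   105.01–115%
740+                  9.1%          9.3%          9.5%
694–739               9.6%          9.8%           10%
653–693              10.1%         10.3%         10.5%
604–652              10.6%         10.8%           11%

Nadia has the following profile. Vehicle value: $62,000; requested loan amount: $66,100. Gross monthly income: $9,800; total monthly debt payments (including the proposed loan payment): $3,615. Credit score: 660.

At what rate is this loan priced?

10.5%

Credit score 660 ≥ 604; Debt-to-income = 3,615/9,800 = 36.9% — meets 40% limit
LTV: 66,100 ÷ 62,000 = 106.6%, within 115% cap
Row: 660 falls in 653–693. Column: 106.6% falls in 105.01–115%. Rate = 10.5%.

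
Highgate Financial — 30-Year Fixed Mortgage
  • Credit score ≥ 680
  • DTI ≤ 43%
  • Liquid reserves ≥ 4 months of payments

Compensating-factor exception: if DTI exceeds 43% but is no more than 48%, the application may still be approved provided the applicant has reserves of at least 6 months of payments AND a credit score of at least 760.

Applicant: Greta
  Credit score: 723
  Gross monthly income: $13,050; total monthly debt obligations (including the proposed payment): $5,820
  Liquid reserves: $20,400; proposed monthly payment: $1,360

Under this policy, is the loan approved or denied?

Credit score 723 ≥ 680 (meets base)
DTI: 5,820 ÷ 13,050 = 44.6%, over the 43% base limit.
Reserves = 20,400/1,360 = 15.0 months ≥ 4
DTI 44.6% is within the 43%–48% exception band; checking compensating factors.
Reserves 15.0 ≥ 6 months; credit score 723 < 760.
Override conditions not both satisfied; exception does not apply.

Denied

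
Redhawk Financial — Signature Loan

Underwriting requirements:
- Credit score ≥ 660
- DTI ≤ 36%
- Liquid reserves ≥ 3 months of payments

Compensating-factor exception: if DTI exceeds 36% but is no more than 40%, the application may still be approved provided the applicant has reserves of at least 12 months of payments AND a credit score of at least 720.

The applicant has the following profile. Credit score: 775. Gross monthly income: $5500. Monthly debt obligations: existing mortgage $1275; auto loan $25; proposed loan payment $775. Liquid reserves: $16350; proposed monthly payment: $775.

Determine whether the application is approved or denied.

Credit score 775 ≥ 660 (meets base)
Total debts = (1,275 + 25 + 775) = 2,075. DTI: 2,075 ÷ 5,500 = 37.7%, over the 36% base limit.
Reserves = 16,350/775 = 21.1 months ≥ 3
DTI 37.7% is within the 36%–40% exception band; checking compensating factors.
Reserves 21.1 ≥ 12 months; credit score 775 ≥ 720.
Both override conditions satisfied; DTI exception granted.

Approved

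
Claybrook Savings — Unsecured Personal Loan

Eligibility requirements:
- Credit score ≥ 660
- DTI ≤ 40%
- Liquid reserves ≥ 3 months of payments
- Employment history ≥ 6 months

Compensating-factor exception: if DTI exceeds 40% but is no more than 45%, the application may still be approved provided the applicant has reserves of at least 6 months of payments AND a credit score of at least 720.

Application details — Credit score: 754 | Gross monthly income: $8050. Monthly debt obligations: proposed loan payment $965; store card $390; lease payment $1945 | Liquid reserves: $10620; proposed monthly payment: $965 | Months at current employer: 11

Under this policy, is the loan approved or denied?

Approved

Credit score 754 ≥ 660 (meets base)
Total debts = (965 + 390 + 1,945) = 3,300. DTI: 3,300 ÷ 8,050 = 41%, over the 40% base limit.
Reserves = 10,620/965 = 11.0 months ≥ 3
Employment 11 ≥ 6 months
DTI 41% is within the 40%–45% exception band; checking compensating factors.
Override check — reserves: 11.0 mo (ok); score: 754 (ok).
Both override conditions satisfied; DTI exception granted.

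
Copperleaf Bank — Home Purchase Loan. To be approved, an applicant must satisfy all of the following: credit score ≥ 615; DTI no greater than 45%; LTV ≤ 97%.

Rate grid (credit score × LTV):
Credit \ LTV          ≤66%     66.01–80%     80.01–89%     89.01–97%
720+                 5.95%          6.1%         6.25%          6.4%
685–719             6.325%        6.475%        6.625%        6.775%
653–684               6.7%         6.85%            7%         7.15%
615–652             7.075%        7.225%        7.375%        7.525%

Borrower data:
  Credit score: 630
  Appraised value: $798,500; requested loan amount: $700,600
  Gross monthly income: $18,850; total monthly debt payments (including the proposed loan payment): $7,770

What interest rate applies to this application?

Credit score 630 ≥ 615; Debt-to-income = 7,770/18,850 = 41.2% — meets 45% limit
Loan-to-value = 700,600/798,500 = 87.7% — pass (97% max)
Credit 630 → row 615–652; LTV 87.7% → column 80.01–89%. Grid cell → 7.375%.

7.375%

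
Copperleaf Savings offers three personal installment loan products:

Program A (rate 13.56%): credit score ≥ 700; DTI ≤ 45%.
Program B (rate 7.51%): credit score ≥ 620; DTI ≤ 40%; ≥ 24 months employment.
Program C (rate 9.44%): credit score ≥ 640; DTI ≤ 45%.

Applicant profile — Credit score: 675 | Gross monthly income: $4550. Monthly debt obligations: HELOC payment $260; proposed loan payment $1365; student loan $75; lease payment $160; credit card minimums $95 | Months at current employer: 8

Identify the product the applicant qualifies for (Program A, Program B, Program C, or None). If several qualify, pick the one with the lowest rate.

Total debts = (260 + 1,365 + 75 + 160 + 95) = 1,955; DTI = 1,955/4,550 = 43%.
Program A: score 675 < 700; DTI 43% ≤ 45% → does not qualify.
Program B: score 675 ≥ 620; DTI 43% > 40%; employment 8 < 24 mo → does not qualify.
Program C: score 675 ≥ 640; DTI 43% ≤ 45% → qualifies.

Program C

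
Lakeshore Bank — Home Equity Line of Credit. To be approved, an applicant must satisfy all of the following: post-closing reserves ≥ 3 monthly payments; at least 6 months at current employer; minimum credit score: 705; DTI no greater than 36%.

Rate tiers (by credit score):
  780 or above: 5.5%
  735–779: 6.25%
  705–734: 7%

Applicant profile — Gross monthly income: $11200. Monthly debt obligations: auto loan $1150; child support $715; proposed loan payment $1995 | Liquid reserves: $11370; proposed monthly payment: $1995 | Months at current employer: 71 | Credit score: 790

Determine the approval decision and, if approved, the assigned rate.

Credit score 790 ≥ 705 (meets minimum)
Total monthly debts = (1,150 + 715 + 1,995) = 3,860. DTI = 3,860/11,200 = 34.5% ≤ 36%
Employment 71 ≥ 6 months
Reserves: 11,370 ÷ 1,995 = 5.7 months (meets 3-month minimum)
All requirements met. Score 790 falls in the 780 or above tier → 5.5%.

Approved at 5.5%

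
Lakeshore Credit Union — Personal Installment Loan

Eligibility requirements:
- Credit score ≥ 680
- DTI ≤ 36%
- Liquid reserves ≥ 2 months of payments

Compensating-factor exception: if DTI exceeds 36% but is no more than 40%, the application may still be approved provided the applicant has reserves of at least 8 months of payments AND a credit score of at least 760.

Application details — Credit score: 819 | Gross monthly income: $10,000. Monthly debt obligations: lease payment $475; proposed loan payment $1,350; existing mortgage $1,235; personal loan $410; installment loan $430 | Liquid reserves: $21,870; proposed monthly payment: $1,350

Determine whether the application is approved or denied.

Approved

Credit score 819 ≥ 680 (meets base)
Total debts = (475 + 1,350 + 1,235 + 410 + 430) = 3,900. DTI = 3,900/10,000 = 39% > 36% — standard DTI limit exceeded.
Liquid reserves cover 21,870/1,350 = 16.2 months — ≥ 2 required
DTI 39% is within the 36%–40% exception band; checking compensating factors.
Reserves 16.2 ≥ 8 months; credit score 819 ≥ 760.
Both compensating conditions met → exception applies.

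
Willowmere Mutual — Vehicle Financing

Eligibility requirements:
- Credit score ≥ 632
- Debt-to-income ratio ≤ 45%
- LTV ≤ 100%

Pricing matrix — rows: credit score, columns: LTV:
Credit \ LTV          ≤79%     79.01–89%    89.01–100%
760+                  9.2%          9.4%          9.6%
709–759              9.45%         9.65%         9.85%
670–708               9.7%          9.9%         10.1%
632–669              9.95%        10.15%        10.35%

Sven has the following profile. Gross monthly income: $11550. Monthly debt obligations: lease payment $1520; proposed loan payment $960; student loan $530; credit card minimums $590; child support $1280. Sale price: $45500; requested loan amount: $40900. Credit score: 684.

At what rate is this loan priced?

Credit score 684 ≥ 632; Total monthly debts = (1,520 + 960 + 530 + 590 + 1,280) = 4,880. Debt-to-income = 4,880/11,550 = 42.3% — meets 45% limit
LTV = 40,900/45,500 = 89.9% ≤ 100%
Credit 684 → row 670–708; LTV 89.9% → column 89.01–100%. Grid cell → 10.1%.

10.1%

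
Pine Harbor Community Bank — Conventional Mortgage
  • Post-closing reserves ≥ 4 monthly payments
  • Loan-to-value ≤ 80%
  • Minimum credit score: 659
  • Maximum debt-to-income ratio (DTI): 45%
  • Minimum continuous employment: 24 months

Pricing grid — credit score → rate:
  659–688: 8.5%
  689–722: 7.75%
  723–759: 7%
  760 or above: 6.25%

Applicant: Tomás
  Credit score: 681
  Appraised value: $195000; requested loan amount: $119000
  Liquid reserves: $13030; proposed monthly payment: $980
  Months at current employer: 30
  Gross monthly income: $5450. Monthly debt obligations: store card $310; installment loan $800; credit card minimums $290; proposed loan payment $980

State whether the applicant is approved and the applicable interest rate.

Credit score 681 ≥ 659 (meets minimum)
Employment 30 ≥ 24 months
LTV = 119,000/195,000 = 61% ≤ 80%
Total monthly debts = (310 + 800 + 290 + 980) = 2,380. Debt-to-income = 2,380/5,450 = 43.7% — meets 45% limit
Reserves: 13,030 ÷ 980 = 13.3 months (meets 4-month minimum)
All requirements met. Score 681 falls in the 659–688 tier → 8.5%.

Approved at 8.5%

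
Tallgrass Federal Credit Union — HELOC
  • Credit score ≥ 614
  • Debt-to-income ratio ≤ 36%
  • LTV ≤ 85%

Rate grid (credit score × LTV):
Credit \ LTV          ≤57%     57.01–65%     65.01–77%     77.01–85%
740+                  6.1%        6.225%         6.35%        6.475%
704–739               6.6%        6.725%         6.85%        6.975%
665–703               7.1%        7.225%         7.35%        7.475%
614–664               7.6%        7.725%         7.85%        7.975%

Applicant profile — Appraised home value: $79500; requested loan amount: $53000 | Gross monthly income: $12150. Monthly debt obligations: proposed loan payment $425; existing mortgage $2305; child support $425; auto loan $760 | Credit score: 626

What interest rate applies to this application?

Credit score 626 ≥ 614; Total monthly debts = (425 + 2,305 + 425 + 760) = 3,915. DTI: 3,915 ÷ 12,150 = 32.2%, within the 36% cap
Loan-to-value = 53,000/79,500 = 66.7% — pass (85% max)
Row: 626 falls in 614–664. Column: 66.7% falls in 65.01–77%. Rate = 7.85%.

7.85%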